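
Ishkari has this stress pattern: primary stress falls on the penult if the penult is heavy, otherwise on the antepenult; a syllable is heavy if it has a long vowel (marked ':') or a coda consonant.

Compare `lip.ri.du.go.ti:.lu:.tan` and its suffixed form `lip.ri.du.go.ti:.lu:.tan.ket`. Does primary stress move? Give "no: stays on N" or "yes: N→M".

yes: 6→7

Base `lip.ri.du.go.ti:.lu:.tan` (7 syllables):
  Weights: 5 ti: H, 6 lu: H, 7 tan H.
  The penult (syllable 6, lu:) is heavy, so it takes stress.
  → primary stress on syllable 6.
Suffixed `lip.ri.du.go.ti:.lu:.tan.ket` (8 syllables):
  Weights: 6 lu: H, 7 tan H, 8 ket H.
  The penult (syllable 7, tan) is heavy, so it takes stress.
  → primary stress on syllable 7.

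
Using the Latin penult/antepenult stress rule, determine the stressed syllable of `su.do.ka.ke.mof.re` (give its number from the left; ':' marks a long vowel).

Classical Latin: stress the penult if heavy (long vowel or closed), else the antepenult.
Weights: 4 ke L, 5 mof H, 6 re L.
The penult (syllable 5, mof) is heavy, so it takes stress.
Stress on syllable 5: su.do.ka.ke.ˈmof.re.

5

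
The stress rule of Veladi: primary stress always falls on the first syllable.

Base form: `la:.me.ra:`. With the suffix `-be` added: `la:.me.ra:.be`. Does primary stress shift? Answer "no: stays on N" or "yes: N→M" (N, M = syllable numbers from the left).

no: stays on 1

Base `la:.me.ra:` (3 syllables):
  The word has 3 syllables; the first syllable is syllable 1 (la:).
  → primary stress on syllable 1.
Suffixed `la:.me.ra:.be` (4 syllables):
  The word has 4 syllables; the first syllable is syllable 1 (la:).
  → primary stress on syllable 1.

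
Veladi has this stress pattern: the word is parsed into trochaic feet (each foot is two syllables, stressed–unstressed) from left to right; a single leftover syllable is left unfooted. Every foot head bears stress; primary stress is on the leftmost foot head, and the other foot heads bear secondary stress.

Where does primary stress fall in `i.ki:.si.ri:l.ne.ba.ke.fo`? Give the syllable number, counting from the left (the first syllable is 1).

1

Parse left to right into trochaic (ˈσσ) feet: (ˈi.ki:) (ˈsi.ri:l) (ˈne.ba) (ˈke.fo).
Foot heads (stressed positions): 1, 3, 5, 7.
End Rule Leftmost: primary stress on the leftmost head = syllable 1.
Primary stress: syllable 1 → ˈi.ki:.si.ri:l.ne.ba.ke.fo.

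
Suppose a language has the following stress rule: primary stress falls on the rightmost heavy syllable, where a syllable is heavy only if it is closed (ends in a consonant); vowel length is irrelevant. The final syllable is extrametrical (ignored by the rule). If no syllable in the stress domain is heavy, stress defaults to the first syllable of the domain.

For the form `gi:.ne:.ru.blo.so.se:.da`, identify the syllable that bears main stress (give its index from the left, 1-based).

The final syllable (7, da) is extrametrical; the stress domain is syllables 1–6.
Weights: 1 gi: L, 2 ne: L, 3 ru L, 4 blo L, 5 so L, 6 se: L.
No heavy syllable in the domain; default to the first syllable of the domain = syllable 1.
Primary stress: syllable 1 → ˈgi:.ne:.ru.blo.so.se:.da.

1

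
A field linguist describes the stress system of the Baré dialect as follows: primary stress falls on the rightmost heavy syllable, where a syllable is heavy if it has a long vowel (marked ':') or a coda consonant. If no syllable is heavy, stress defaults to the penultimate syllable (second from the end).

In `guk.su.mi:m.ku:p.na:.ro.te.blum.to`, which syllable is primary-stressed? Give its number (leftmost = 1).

8

Weights: 1 guk H, 2 su L, 3 mi:m H, 4 ku:p H, 5 na: H, 6 ro L, 7 te L, 8 blum H, 9 to L.
Heavy syllables in the domain: 1, 3, 4, 5, 8. The rightmost is syllable 8 (blum).
Primary stress: syllable 8 → guk.su.mi:m.ku:p.na:.ro.te.ˈblum.to.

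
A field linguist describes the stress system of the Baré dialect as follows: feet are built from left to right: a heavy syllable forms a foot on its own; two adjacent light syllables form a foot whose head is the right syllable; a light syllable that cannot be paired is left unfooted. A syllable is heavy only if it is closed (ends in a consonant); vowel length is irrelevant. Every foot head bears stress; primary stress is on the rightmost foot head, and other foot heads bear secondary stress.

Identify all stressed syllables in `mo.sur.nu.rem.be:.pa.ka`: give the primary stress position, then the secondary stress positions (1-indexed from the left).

Weights: 1 mo L, 2 sur H, 3 nu L, 4 rem H, 5 be: L, 6 pa L, 7 ka L.
Parse left to right (heavy = foot alone; LL = one foot; stranded L unfooted): mo (ˈsur) nu (ˈrem) (be:.ˈpa) ka.
Foot heads: 2, 4, 6.
Primary stress on the rightmost head = syllable 6.
Secondary stress on 2, 4: mo.ˌsur.nu.ˌrem.be:.ˈpa.ka.

primary 6, secondary 2, 4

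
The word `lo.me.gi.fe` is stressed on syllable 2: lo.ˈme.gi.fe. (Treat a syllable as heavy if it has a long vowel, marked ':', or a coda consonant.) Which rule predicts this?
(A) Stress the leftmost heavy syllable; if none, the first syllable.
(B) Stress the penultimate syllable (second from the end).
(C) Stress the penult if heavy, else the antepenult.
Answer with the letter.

C

Rule A → syllable 1 (observed: 2).
Rule B → syllable 3 (observed: 2).
Rule C → syllable 2 ✓.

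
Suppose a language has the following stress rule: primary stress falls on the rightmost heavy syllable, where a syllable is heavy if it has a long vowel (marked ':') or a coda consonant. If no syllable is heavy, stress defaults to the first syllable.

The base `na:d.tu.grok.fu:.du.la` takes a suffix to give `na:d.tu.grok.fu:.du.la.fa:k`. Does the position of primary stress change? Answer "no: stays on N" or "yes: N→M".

Base `na:d.tu.grok.fu:.du.la` (6 syllables):
  Weights: 1 na:d H, 2 tu L, 3 grok H, 4 fu: H, 5 du L, 6 la L.
  Heavy syllables in the domain: 1, 3, 4. The rightmost is syllable 4 (fu:).
  → primary stress on syllable 4.
Suffixed `na:d.tu.grok.fu:.du.la.fa:k` (7 syllables):
  Weights: 1 na:d H, 2 tu L, 3 grok H, 4 fu: H, 5 du L, 6 la L, 7 fa:k H.
  Heavy syllables in the domain: 1, 3, 4, 7. The rightmost is syllable 7 (fa:k).
  → primary stress on syllable 7.

yes: 4→7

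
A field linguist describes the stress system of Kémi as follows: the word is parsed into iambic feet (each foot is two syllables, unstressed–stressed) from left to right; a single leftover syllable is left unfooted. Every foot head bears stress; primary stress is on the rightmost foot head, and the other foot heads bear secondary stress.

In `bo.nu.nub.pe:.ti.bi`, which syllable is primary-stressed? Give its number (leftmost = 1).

6

Parse left to right into iambic (σˈσ) feet: (bo.ˈnu) (nub.ˈpe:) (ti.ˈbi).
Foot heads (stressed positions): 2, 4, 6.
End Rule Rightmost: primary stress on the rightmost head = syllable 6.
Primary stress: syllable 6 → bo.nu.nub.pe:.ti.ˈbi.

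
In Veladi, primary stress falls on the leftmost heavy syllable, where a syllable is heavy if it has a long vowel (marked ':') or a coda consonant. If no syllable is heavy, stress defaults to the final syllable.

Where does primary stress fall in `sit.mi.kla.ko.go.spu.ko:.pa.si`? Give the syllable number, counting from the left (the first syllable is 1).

1

Weights: 1 sit H, 2 mi L, 3 kla L, 4 ko L, 5 go L, 6 spu L, 7 ko: H, 8 pa L, 9 si L.
Heavy syllables in the domain: 1, 7. The leftmost is syllable 1 (sit).
Primary stress: syllable 1 → ˈsit.mi.kla.ko.go.spu.ko:.pa.si.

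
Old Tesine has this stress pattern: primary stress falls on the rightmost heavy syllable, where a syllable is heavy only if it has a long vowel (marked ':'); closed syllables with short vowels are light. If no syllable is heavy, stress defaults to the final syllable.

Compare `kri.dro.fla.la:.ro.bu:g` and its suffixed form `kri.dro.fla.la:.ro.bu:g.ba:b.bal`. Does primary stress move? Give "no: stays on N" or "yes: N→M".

yes: 6→7

Base `kri.dro.fla.la:.ro.bu:g` (6 syllables):
  Weights: 1 kri L, 2 dro L, 3 fla L, 4 la: H, 5 ro L, 6 bu:g H.
  Heavy syllables in the domain: 4, 6. The rightmost is syllable 6 (bu:g).
  → primary stress on syllable 6.
Suffixed `kri.dro.fla.la:.ro.bu:g.ba:b.bal` (8 syllables):
  Weights: 1 kri L, 2 dro L, 3 fla L, 4 la: H, 5 ro L, 6 bu:g H, 7 ba:b H, 8 bal L.
  Heavy syllables in the domain: 4, 6, 7. The rightmost is syllable 7 (ba:b).
  → primary stress on syllable 7.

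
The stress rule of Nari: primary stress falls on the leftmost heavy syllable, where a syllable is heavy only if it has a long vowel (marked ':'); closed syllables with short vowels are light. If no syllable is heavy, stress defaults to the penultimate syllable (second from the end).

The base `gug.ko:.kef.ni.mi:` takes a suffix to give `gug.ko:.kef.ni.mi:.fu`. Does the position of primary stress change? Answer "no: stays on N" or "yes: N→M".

Base `gug.ko:.kef.ni.mi:` (5 syllables):
  Weights: 1 gug L, 2 ko: H, 3 kef L, 4 ni L, 5 mi: H.
  Heavy syllables in the domain: 2, 5. The leftmost is syllable 2 (ko:).
  → primary stress on syllable 2.
Suffixed `gug.ko:.kef.ni.mi:.fu` (6 syllables):
  Weights: 1 gug L, 2 ko: H, 3 kef L, 4 ni L, 5 mi: H, 6 fu L.
  Heavy syllables in the domain: 2, 5. The leftmost is syllable 2 (ko:).
  → primary stress on syllable 2.

no: stays on 2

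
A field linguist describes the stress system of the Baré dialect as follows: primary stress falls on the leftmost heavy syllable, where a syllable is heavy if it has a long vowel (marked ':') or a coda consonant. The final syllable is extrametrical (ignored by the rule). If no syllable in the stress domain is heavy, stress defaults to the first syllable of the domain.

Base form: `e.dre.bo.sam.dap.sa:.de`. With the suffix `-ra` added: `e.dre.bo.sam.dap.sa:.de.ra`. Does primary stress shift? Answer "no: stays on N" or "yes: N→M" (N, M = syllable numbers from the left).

Base `e.dre.bo.sam.dap.sa:.de` (7 syllables):
  The final syllable (7, de) is extrametrical; the stress domain is syllables 1–6.
  Weights: 1 e L, 2 dre L, 3 bo L, 4 sam H, 5 dap H, 6 sa: H.
  Heavy syllables in the domain: 4, 5, 6. The leftmost is syllable 4 (sam).
  → primary stress on syllable 4.
Suffixed `e.dre.bo.sam.dap.sa:.de.ra` (8 syllables):
  The final syllable (8, ra) is extrametrical; the stress domain is syllables 1–7.
  Weights: 1 e L, 2 dre L, 3 bo L, 4 sam H, 5 dap H, 6 sa: H, 7 de L.
  Heavy syllables in the domain: 4, 5, 6. The leftmost is syllable 4 (sam).
  → primary stress on syllable 4.

no: stays on 4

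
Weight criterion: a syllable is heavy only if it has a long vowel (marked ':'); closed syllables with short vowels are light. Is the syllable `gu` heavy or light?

light

`gu`: short vowel, open (no coda). Short vowel → light.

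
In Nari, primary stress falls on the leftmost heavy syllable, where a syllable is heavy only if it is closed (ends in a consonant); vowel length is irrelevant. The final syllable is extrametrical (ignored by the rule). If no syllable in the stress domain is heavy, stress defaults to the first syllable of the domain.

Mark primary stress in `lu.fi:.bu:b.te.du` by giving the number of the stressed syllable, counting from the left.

The final syllable (5, du) is extrametrical; the stress domain is syllables 1–4.
Weights: 1 lu L, 2 fi: L, 3 bu:b H, 4 te L.
Heavy syllables in the domain: 3. The leftmost is syllable 3 (bu:b).
Primary stress: syllable 3 → lu.fi:.ˈbu:b.te.du.

3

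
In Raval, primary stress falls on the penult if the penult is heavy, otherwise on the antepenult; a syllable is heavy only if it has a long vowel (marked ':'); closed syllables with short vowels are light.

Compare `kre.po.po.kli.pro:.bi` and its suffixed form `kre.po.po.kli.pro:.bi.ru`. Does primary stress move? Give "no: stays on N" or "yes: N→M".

no: stays on 5

Base `kre.po.po.kli.pro:.bi` (6 syllables):
  Weights: 4 kli L, 5 pro: H, 6 bi L.
  The penult (syllable 5, pro:) is heavy, so it takes stress.
  → primary stress on syllable 5.
Suffixed `kre.po.po.kli.pro:.bi.ru` (7 syllables):
  Weights: 5 pro: H, 6 bi L, 7 ru L.
  The penult (syllable 6, bi) is light, so stress falls on the antepenult (syllable 5, pro:).
  → primary stress on syllable 5.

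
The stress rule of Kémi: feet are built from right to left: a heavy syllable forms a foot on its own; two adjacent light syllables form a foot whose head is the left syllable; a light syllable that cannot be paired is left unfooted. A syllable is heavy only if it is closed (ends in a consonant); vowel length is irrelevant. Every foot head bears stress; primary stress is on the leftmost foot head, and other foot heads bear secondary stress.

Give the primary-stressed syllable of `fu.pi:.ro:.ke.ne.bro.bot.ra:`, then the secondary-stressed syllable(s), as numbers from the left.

primary 1, secondary 3, 5, 7

Weights: 1 fu L, 2 pi: L, 3 ro: L, 4 ke L, 5 ne L, 6 bro L, 7 bot H, 8 ra: L.
Parse right to left (heavy = foot alone; LL = one foot; stranded L unfooted): (ˈfu.pi:) (ˈro:.ke) (ˈne.bro) (ˈbot) ra:.
Foot heads: 1, 3, 5, 7.
Primary stress on the leftmost head = syllable 1.
Secondary stress on 3, 5, 7: ˈfu.pi:.ˌro:.ke.ˌne.bro.ˌbot.ra:.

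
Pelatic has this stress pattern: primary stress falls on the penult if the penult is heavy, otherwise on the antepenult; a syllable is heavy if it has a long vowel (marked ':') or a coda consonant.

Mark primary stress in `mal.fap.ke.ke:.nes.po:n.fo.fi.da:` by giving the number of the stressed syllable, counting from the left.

Weights: 7 fo L, 8 fi L, 9 da: H.
The penult (syllable 8, fi) is light, so stress falls on the antepenult (syllable 7, fo).
Primary stress: syllable 7 → mal.fap.ke.ke:.nes.po:n.ˈfo.fi.da:.

7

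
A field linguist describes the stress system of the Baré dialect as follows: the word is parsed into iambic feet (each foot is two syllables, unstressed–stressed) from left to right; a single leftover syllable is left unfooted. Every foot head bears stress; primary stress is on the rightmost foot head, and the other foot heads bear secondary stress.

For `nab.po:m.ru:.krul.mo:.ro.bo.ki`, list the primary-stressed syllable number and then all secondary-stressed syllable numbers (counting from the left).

Parse left to right into iambic (σˈσ) feet: (nab.ˈpo:m) (ru:.ˈkrul) (mo:.ˈro) (bo.ˈki).
Foot heads (stressed positions): 2, 4, 6, 8.
End Rule Rightmost: primary stress on the rightmost head = syllable 8.
Secondary stress on 2, 4, 6: nab.ˌpo:m.ru:.ˌkrul.mo:.ˌro.bo.ˈki.

primary 8, secondary 2, 4, 6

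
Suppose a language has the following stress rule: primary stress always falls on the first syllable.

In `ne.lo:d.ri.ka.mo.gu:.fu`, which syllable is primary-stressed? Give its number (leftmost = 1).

1

The word has 7 syllables; the first syllable is syllable 1 (ne).
Primary stress: syllable 1 → ˈne.lo:d.ri.ka.mo.gu:.fu.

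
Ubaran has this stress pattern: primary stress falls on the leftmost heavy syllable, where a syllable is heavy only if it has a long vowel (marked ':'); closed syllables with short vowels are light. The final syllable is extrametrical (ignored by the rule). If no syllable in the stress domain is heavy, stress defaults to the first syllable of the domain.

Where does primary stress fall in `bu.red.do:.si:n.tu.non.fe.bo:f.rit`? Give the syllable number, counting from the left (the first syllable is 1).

The final syllable (9, rit) is extrametrical; the stress domain is syllables 1–8.
Weights: 1 bu L, 2 red L, 3 do: H, 4 si:n H, 5 tu L, 6 non L, 7 fe L, 8 bo:f H.
Heavy syllables in the domain: 3, 4, 8. The leftmost is syllable 3 (do:).
Primary stress: syllable 3 → bu.red.ˈdo:.si:n.tu.non.fe.bo:f.rit.

3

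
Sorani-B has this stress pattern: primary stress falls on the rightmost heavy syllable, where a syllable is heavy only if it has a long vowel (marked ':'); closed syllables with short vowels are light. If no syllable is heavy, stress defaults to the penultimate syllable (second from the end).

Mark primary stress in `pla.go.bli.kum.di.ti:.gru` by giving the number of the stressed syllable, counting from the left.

Weights: 1 pla L, 2 go L, 3 bli L, 4 kum L, 5 di L, 6 ti: H, 7 gru L.
Heavy syllables in the domain: 6. The rightmost is syllable 6 (ti:).
Primary stress: syllable 6 → pla.go.bli.kum.di.ˈti:.gru.

6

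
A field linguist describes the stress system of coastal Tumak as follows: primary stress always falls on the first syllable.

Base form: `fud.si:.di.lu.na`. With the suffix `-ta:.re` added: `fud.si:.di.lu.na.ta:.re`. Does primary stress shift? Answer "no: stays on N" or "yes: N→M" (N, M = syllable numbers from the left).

Base `fud.si:.di.lu.na` (5 syllables):
  The word has 5 syllables; the first syllable is syllable 1 (fud).
  → primary stress on syllable 1.
Suffixed `fud.si:.di.lu.na.ta:.re` (7 syllables):
  The word has 7 syllables; the first syllable is syllable 1 (fud).
  → primary stress on syllable 1.

no: stays on 1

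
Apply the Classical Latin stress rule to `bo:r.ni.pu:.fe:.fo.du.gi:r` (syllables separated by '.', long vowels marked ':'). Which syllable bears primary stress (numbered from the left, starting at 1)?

5

Classical Latin: stress the penult if heavy (long vowel or closed), else the antepenult.
Weights: 5 fo L, 6 du L, 7 gi:r H.
The penult (syllable 6, du) is light, so stress falls on the antepenult (syllable 5, fo).
Stress on syllable 5: bo:r.ni.pu:.fe:.ˈfo.du.gi:r.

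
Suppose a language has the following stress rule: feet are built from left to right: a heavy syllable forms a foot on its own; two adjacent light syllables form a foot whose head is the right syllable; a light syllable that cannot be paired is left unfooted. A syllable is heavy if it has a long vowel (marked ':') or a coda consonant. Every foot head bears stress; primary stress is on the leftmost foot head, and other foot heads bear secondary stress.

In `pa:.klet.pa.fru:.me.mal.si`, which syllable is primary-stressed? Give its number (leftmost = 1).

1

Weights: 1 pa: H, 2 klet H, 3 pa L, 4 fru: H, 5 me L, 6 mal H, 7 si L.
Parse left to right (heavy = foot alone; LL = one foot; stranded L unfooted): (ˈpa:) (ˈklet) pa (ˈfru:) me (ˈmal) si.
Foot heads: 1, 2, 4, 6.
Primary stress on the leftmost head = syllable 1.
Primary stress: syllable 1 → ˈpa:.klet.pa.fru:.me.mal.si.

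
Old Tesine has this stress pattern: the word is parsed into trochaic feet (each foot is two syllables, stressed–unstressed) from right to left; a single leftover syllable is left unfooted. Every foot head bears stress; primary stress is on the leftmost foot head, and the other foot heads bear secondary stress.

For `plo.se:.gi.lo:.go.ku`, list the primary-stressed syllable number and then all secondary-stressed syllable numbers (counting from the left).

primary 1, secondary 3, 5

Parse right to left into trochaic (ˈσσ) feet: (ˈplo.se:) (ˈgi.lo:) (ˈgo.ku).
Foot heads (stressed positions): 1, 3, 5.
End Rule Leftmost: primary stress on the leftmost head = syllable 1.
Secondary stress on 3, 5: ˈplo.se:.ˌgi.lo:.ˌgo.ku.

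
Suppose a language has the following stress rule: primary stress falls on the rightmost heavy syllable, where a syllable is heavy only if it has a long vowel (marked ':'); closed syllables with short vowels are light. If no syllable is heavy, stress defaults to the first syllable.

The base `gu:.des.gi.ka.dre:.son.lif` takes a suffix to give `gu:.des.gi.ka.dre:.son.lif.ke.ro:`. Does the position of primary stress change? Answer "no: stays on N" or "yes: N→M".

Base `gu:.des.gi.ka.dre:.son.lif` (7 syllables):
  Weights: 1 gu: H, 2 des L, 3 gi L, 4 ka L, 5 dre: H, 6 son L, 7 lif L.
  Heavy syllables in the domain: 1, 5. The rightmost is syllable 5 (dre:).
  → primary stress on syllable 5.
Suffixed `gu:.des.gi.ka.dre:.son.lif.ke.ro:` (9 syllables):
  Weights: 1 gu: H, 2 des L, 3 gi L, 4 ka L, 5 dre: H, 6 son L, 7 lif L, 8 ke L, 9 ro: H.
  Heavy syllables in the domain: 1, 5, 9. The rightmost is syllable 9 (ro:).
  → primary stress on syllable 9.

yes: 5→9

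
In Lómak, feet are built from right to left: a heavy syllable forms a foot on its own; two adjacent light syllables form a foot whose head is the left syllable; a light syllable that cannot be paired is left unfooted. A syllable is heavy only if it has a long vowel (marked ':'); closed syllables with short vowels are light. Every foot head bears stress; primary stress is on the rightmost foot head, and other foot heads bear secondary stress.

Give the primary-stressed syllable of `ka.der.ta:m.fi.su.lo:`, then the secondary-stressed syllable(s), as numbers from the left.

Weights: 1 ka L, 2 der L, 3 ta:m H, 4 fi L, 5 su L, 6 lo: H.
Parse right to left (heavy = foot alone; LL = one foot; stranded L unfooted): (ˈka.der) (ˈta:m) (ˈfi.su) (ˈlo:).
Foot heads: 1, 3, 4, 6.
Primary stress on the rightmost head = syllable 6.
Secondary stress on 1, 3, 4: ˌka.der.ˌta:m.ˌfi.su.ˈlo:.

primary 6, secondary 1, 3, 4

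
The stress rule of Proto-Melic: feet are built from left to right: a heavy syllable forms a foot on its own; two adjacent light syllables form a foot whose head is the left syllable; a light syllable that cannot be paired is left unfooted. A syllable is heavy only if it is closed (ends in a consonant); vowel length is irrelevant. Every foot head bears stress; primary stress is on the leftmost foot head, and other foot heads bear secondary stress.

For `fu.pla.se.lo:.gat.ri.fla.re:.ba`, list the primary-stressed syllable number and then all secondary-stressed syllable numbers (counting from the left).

primary 1, secondary 3, 5, 6, 8

Weights: 1 fu L, 2 pla L, 3 se L, 4 lo: L, 5 gat H, 6 ri L, 7 fla L, 8 re: L, 9 ba L.
Parse left to right (heavy = foot alone; LL = one foot; stranded L unfooted): (ˈfu.pla) (ˈse.lo:) (ˈgat) (ˈri.fla) (ˈre:.ba).
Foot heads: 1, 3, 5, 6, 8.
Primary stress on the leftmost head = syllable 1.
Secondary stress on 3, 5, 6, 8: ˈfu.pla.ˌse.lo:.ˌgat.ˌri.fla.ˌre:.ba.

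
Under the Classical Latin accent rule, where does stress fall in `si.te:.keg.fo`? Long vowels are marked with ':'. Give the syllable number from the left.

Classical Latin: stress the penult if heavy (long vowel or closed), else the antepenult.
Weights: 2 te: H, 3 keg H, 4 fo L.
The penult (syllable 3, keg) is heavy, so it takes stress.
Stress on syllable 3: si.te:.ˈkeg.fo.

3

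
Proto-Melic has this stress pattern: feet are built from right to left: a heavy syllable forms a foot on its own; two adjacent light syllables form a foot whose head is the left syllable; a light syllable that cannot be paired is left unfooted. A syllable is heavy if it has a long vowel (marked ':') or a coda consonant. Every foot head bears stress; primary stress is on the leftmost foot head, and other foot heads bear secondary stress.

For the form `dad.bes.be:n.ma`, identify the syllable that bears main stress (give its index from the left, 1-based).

1

Weights: 1 dad H, 2 bes H, 3 be:n H, 4 ma L.
Parse right to left (heavy = foot alone; LL = one foot; stranded L unfooted): (ˈdad) (ˈbes) (ˈbe:n) ma.
Foot heads: 1, 2, 3.
Primary stress on the leftmost head = syllable 1.
Primary stress: syllable 1 → ˈdad.bes.be:n.ma.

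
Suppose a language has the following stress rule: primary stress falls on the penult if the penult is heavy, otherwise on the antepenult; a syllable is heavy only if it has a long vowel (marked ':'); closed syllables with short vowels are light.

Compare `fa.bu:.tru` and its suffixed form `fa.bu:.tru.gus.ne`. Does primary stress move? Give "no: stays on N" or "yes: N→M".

Base `fa.bu:.tru` (3 syllables):
  Weights: 1 fa L, 2 bu: H, 3 tru L.
  The penult (syllable 2, bu:) is heavy, so it takes stress.
  → primary stress on syllable 2.
Suffixed `fa.bu:.tru.gus.ne` (5 syllables):
  Weights: 3 tru L, 4 gus L, 5 ne L.
  The penult (syllable 4, gus) is light, so stress falls on the antepenult (syllable 3, tru).
  → primary stress on syllable 3.

yes: 2→3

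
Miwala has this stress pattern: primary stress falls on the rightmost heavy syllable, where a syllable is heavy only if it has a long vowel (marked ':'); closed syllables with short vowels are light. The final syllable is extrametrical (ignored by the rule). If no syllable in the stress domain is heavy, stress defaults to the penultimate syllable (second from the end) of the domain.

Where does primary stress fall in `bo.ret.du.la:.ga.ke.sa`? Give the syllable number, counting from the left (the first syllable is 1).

The final syllable (7, sa) is extrametrical; the stress domain is syllables 1–6.
Weights: 1 bo L, 2 ret L, 3 du L, 4 la: H, 5 ga L, 6 ke L.
Heavy syllables in the domain: 4. The rightmost is syllable 4 (la:).
Primary stress: syllable 4 → bo.ret.du.ˈla:.ga.ke.sa.

4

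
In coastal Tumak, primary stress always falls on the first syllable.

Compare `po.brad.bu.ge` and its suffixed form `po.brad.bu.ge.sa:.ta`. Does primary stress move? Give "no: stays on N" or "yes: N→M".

Base `po.brad.bu.ge` (4 syllables):
  The word has 4 syllables; the first syllable is syllable 1 (po).
  → primary stress on syllable 1.
Suffixed `po.brad.bu.ge.sa:.ta` (6 syllables):
  The word has 6 syllables; the first syllable is syllable 1 (po).
  → primary stress on syllable 1.

no: stays on 1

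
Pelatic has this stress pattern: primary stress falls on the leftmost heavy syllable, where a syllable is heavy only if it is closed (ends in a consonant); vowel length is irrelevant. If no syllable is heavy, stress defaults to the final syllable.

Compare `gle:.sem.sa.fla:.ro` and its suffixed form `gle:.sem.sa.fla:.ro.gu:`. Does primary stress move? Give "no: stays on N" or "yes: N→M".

Base `gle:.sem.sa.fla:.ro` (5 syllables):
  Weights: 1 gle: L, 2 sem H, 3 sa L, 4 fla: L, 5 ro L.
  Heavy syllables in the domain: 2. The leftmost is syllable 2 (sem).
  → primary stress on syllable 2.
Suffixed `gle:.sem.sa.fla:.ro.gu:` (6 syllables):
  Weights: 1 gle: L, 2 sem H, 3 sa L, 4 fla: L, 5 ro L, 6 gu: L.
  Heavy syllables in the domain: 2. The leftmost is syllable 2 (sem).
  → primary stress on syllable 2.

no: stays on 2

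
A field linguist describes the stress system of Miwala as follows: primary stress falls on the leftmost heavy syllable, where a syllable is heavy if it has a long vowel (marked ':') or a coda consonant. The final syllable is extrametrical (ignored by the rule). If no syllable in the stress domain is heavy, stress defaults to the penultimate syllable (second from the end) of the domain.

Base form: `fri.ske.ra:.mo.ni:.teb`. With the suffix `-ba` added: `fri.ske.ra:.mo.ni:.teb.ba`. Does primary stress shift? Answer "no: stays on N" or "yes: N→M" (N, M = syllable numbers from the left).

Base `fri.ske.ra:.mo.ni:.teb` (6 syllables):
  The final syllable (6, teb) is extrametrical; the stress domain is syllables 1–5.
  Weights: 1 fri L, 2 ske L, 3 ra: H, 4 mo L, 5 ni: H.
  Heavy syllables in the domain: 3, 5. The leftmost is syllable 3 (ra:).
  → primary stress on syllable 3.
Suffixed `fri.ske.ra:.mo.ni:.teb.ba` (7 syllables):
  The final syllable (7, ba) is extrametrical; the stress domain is syllables 1–6.
  Weights: 1 fri L, 2 ske L, 3 ra: H, 4 mo L, 5 ni: H, 6 teb H.
  Heavy syllables in the domain: 3, 5, 6. The leftmost is syllable 3 (ra:).
  → primary stress on syllable 3.

no: stays on 3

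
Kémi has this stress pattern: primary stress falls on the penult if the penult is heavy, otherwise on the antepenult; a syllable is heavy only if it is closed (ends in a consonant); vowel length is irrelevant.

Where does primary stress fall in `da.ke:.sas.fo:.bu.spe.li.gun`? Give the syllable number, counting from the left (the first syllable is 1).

6

Weights: 6 spe L, 7 li L, 8 gun H.
The penult (syllable 7, li) is light, so stress falls on the antepenult (syllable 6, spe).
Primary stress: syllable 6 → da.ke:.sas.fo:.bu.ˈspe.li.gun.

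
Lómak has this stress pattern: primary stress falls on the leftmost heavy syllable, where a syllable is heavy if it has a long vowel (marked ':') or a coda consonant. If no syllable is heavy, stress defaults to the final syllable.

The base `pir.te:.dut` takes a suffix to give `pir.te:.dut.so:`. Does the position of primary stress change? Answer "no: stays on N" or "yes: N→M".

Base `pir.te:.dut` (3 syllables):
  Weights: 1 pir H, 2 te: H, 3 dut H.
  Heavy syllables in the domain: 1, 2, 3. The leftmost is syllable 1 (pir).
  → primary stress on syllable 1.
Suffixed `pir.te:.dut.so:` (4 syllables):
  Weights: 1 pir H, 2 te: H, 3 dut H, 4 so: H.
  Heavy syllables in the domain: 1, 2, 3, 4. The leftmost is syllable 1 (pir).
  → primary stress on syllable 1.

no: stays on 1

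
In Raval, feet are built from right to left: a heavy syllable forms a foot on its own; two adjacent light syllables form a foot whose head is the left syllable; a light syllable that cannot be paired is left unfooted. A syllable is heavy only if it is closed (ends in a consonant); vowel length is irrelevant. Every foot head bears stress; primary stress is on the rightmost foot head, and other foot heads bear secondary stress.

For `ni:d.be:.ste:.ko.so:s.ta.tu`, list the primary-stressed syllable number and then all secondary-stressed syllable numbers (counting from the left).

Weights: 1 ni:d H, 2 be: L, 3 ste: L, 4 ko L, 5 so:s H, 6 ta L, 7 tu L.
Parse right to left (heavy = foot alone; LL = one foot; stranded L unfooted): (ˈni:d) be: (ˈste:.ko) (ˈso:s) (ˈta.tu).
Foot heads: 1, 3, 5, 6.
Primary stress on the rightmost head = syllable 6.
Secondary stress on 1, 3, 5: ˌni:d.be:.ˌste:.ko.ˌso:s.ˈta.tu.

primary 6, secondary 1, 3, 5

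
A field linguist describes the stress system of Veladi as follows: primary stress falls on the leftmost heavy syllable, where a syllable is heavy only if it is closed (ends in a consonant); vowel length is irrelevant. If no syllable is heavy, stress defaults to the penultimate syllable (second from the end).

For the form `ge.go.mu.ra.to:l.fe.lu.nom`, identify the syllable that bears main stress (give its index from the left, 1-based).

Weights: 1 ge L, 2 go L, 3 mu L, 4 ra L, 5 to:l H, 6 fe L, 7 lu L, 8 nom H.
Heavy syllables in the domain: 5, 8. The leftmost is syllable 5 (to:l).
Primary stress: syllable 5 → ge.go.mu.ra.ˈto:l.fe.lu.nom.

5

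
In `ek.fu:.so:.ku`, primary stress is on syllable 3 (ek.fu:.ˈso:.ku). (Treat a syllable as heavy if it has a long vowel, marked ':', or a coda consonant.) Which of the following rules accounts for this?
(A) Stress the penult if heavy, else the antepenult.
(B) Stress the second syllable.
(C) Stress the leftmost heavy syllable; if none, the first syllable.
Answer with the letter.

Rule A → syllable 3 ✓.
Rule B → syllable 2 (observed: 3).
Rule C → syllable 1 (observed: 3).

A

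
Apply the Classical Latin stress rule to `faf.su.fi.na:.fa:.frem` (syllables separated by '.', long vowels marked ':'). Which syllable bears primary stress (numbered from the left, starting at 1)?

Classical Latin: stress the penult if heavy (long vowel or closed), else the antepenult.
Weights: 4 na: H, 5 fa: H, 6 frem H.
The penult (syllable 5, fa:) is heavy, so it takes stress.
Stress on syllable 5: faf.su.fi.na:.ˈfa:.frem.

5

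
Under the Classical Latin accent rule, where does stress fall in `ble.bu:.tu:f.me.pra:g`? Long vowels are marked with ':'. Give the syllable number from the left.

Classical Latin: stress the penult if heavy (long vowel or closed), else the antepenult.
Weights: 3 tu:f H, 4 me L, 5 pra:g H.
The penult (syllable 4, me) is light, so stress falls on the antepenult (syllable 3, tu:f).
Stress on syllable 3: ble.bu:.ˈtu:f.me.pra:g.

3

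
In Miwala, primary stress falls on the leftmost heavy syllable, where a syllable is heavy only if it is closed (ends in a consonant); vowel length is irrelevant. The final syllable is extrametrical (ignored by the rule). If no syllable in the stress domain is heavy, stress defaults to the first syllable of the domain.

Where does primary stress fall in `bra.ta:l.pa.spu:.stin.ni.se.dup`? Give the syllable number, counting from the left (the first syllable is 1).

The final syllable (8, dup) is extrametrical; the stress domain is syllables 1–7.
Weights: 1 bra L, 2 ta:l H, 3 pa L, 4 spu: L, 5 stin H, 6 ni L, 7 se L.
Heavy syllables in the domain: 2, 5. The leftmost is syllable 2 (ta:l).
Primary stress: syllable 2 → bra.ˈta:l.pa.spu:.stin.ni.se.dup.

2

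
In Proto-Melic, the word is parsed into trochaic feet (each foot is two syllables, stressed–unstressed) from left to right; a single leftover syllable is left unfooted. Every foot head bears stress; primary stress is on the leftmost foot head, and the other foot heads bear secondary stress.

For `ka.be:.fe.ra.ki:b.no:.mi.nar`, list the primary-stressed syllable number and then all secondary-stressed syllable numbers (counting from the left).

primary 1, secondary 3, 5, 7

Parse left to right into trochaic (ˈσσ) feet: (ˈka.be:) (ˈfe.ra) (ˈki:b.no:) (ˈmi.nar).
Foot heads (stressed positions): 1, 3, 5, 7.
End Rule Leftmost: primary stress on the leftmost head = syllable 1.
Secondary stress on 3, 5, 7: ˈka.be:.ˌfe.ra.ˌki:b.no:.ˌmi.nar.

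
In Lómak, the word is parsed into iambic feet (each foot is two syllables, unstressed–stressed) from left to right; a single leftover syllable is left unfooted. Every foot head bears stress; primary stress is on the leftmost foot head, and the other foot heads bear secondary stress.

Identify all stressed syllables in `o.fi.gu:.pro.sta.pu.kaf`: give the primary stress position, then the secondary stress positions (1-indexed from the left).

primary 2, secondary 4, 6

Parse left to right into iambic (σˈσ) feet: (o.ˈfi) (gu:.ˈpro) (sta.ˈpu) kaf. Syllable 7 is left unfooted.
Foot heads (stressed positions): 2, 4, 6.
End Rule Leftmost: primary stress on the leftmost head = syllable 2.
Secondary stress on 4, 6: o.ˈfi.gu:.ˌpro.sta.ˌpu.kaf.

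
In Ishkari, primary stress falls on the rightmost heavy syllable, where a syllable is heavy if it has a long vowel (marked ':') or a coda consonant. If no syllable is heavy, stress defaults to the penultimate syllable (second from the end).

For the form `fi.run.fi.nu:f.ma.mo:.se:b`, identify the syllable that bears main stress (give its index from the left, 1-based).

7

Weights: 1 fi L, 2 run H, 3 fi L, 4 nu:f H, 5 ma L, 6 mo: H, 7 se:b H.
Heavy syllables in the domain: 2, 4, 6, 7. The rightmost is syllable 7 (se:b).
Primary stress: syllable 7 → fi.run.fi.nu:f.ma.mo:.ˈse:b.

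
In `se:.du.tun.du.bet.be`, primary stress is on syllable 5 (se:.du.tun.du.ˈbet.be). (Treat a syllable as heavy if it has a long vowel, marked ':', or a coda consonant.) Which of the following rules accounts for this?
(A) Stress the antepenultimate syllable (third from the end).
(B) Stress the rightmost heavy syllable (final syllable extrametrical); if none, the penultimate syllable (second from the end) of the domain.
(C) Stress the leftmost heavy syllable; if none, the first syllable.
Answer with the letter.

B

Rule A → syllable 4 (observed: 5).
Rule B → syllable 5 ✓.
Rule C → syllable 1 (observed: 5).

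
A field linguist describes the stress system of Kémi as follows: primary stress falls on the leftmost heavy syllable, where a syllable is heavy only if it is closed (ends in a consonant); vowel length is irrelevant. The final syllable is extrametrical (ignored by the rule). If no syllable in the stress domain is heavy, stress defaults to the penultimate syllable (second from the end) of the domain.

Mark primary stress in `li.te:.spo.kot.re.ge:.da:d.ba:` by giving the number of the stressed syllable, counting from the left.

4

The final syllable (8, ba:) is extrametrical; the stress domain is syllables 1–7.
Weights: 1 li L, 2 te: L, 3 spo L, 4 kot H, 5 re L, 6 ge: L, 7 da:d H.
Heavy syllables in the domain: 4, 7. The leftmost is syllable 4 (kot).
Primary stress: syllable 4 → li.te:.spo.ˈkot.re.ge:.da:d.ba:.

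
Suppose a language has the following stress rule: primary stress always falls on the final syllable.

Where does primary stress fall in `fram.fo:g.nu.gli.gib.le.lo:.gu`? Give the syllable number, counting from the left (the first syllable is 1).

The word has 8 syllables; the final syllable is syllable 8 (gu).
Primary stress: syllable 8 → fram.fo:g.nu.gli.gib.le.lo:.ˈgu.

8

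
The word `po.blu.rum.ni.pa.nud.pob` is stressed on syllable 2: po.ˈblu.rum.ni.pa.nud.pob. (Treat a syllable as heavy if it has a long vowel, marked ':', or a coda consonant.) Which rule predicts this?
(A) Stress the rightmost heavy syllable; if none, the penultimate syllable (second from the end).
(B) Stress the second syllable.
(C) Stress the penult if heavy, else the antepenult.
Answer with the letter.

B

Rule A → syllable 7 (observed: 2).
Rule B → syllable 2 ✓.
Rule C → syllable 6 (observed: 2).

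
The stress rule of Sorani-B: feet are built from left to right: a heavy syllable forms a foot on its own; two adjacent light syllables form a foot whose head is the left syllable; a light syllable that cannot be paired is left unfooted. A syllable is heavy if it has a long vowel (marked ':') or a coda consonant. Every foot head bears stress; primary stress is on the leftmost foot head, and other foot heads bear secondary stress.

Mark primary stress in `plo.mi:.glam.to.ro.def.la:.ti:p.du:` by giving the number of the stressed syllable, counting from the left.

2

Weights: 1 plo L, 2 mi: H, 3 glam H, 4 to L, 5 ro L, 6 def H, 7 la: H, 8 ti:p H, 9 du: H.
Parse left to right (heavy = foot alone; LL = one foot; stranded L unfooted): plo (ˈmi:) (ˈglam) (ˈto.ro) (ˈdef) (ˈla:) (ˈti:p) (ˈdu:).
Foot heads: 2, 3, 4, 6, 7, 8, 9.
Primary stress on the leftmost head = syllable 2.
Primary stress: syllable 2 → plo.ˈmi:.glam.to.ro.def.la:.ti:p.du:.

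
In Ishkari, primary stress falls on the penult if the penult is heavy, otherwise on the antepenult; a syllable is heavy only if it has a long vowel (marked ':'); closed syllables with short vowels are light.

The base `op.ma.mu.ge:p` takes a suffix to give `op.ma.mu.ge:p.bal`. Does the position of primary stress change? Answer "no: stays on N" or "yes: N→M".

yes: 2→4

Base `op.ma.mu.ge:p` (4 syllables):
  Weights: 2 ma L, 3 mu L, 4 ge:p H.
  The penult (syllable 3, mu) is light, so stress falls on the antepenult (syllable 2, ma).
  → primary stress on syllable 2.
Suffixed `op.ma.mu.ge:p.bal` (5 syllables):
  Weights: 3 mu L, 4 ge:p H, 5 bal L.
  The penult (syllable 4, ge:p) is heavy, so it takes stress.
  → primary stress on syllable 4.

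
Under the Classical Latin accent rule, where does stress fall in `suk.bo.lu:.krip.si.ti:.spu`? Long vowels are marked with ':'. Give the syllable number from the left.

6

Classical Latin: stress the penult if heavy (long vowel or closed), else the antepenult.
Weights: 5 si L, 6 ti: H, 7 spu L.
The penult (syllable 6, ti:) is heavy, so it takes stress.
Stress on syllable 6: suk.bo.lu:.krip.si.ˈti:.spu.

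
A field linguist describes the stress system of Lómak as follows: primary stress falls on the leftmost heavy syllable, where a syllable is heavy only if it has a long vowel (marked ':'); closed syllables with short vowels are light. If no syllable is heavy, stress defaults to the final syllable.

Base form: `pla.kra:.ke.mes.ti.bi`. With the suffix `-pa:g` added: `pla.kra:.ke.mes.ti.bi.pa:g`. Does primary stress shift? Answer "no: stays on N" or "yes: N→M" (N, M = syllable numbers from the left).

no: stays on 2

Base `pla.kra:.ke.mes.ti.bi` (6 syllables):
  Weights: 1 pla L, 2 kra: H, 3 ke L, 4 mes L, 5 ti L, 6 bi L.
  Heavy syllables in the domain: 2. The leftmost is syllable 2 (kra:).
  → primary stress on syllable 2.
Suffixed `pla.kra:.ke.mes.ti.bi.pa:g` (7 syllables):
  Weights: 1 pla L, 2 kra: H, 3 ke L, 4 mes L, 5 ti L, 6 bi L, 7 pa:g H.
  Heavy syllables in the domain: 2, 7. The leftmost is syllable 2 (kra:).
  → primary stress on syllable 2.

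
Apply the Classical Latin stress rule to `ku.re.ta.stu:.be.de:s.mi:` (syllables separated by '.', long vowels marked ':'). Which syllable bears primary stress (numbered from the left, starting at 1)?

6

Classical Latin: stress the penult if heavy (long vowel or closed), else the antepenult.
Weights: 5 be L, 6 de:s H, 7 mi: H.
The penult (syllable 6, de:s) is heavy, so it takes stress.
Stress on syllable 6: ku.re.ta.stu:.be.ˈde:s.mi:.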